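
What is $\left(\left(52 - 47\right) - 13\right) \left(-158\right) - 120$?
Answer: $1144$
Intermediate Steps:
$\left(\left(52 - 47\right) - 13\right) \left(-158\right) - 120 = \left(5 - 13\right) \left(-158\right) - 120 = \left(-8\right) \left(-158\right) - 120 = 1264 - 120 = 1144$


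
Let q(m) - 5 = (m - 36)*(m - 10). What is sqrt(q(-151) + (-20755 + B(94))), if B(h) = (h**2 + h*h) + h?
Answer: sqrt(27123) ≈ 164.69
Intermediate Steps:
B(h) = h + 2*h**2 (B(h) = (h**2 + h**2) + h = 2*h**2 + h = h + 2*h**2)
q(m) = 5 + (-36 + m)*(-10 + m) (q(m) = 5 + (m - 36)*(m - 10) = 5 + (-36 + m)*(-10 + m))
sqrt(q(-151) + (-20755 + B(94))) = sqrt((365 + (-151)**2 - 46*(-151)) + (-20755 + 94*(1 + 2*94))) = sqrt((365 + 22801 + 6946) + (-20755 + 94*(1 + 188))) = sqrt(30112 + (-20755 + 94*189)) = sqrt(30112 + (-20755 + 17766)) = sqrt(30112 - 2989) = sqrt(27123)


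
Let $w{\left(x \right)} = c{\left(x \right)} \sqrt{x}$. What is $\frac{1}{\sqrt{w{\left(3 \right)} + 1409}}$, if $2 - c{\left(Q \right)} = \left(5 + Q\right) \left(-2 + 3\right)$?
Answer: $\frac{1}{\sqrt{1409 - 6 \sqrt{3}}} \approx 0.026739$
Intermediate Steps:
$c{\left(Q \right)} = -3 - Q$ ($c{\left(Q \right)} = 2 - \left(5 + Q\right) \left(-2 + 3\right) = 2 - \left(5 + Q\right) 1 = 2 - \left(5 + Q\right) = -3 - Q$)
$w{\left(x \right)} = \sqrt{x} \left(-3 - x\right)$ ($w{\left(x \right)} = \left(-3 - x\right) \sqrt{x} = \sqrt{x} \left(-3 - x\right)$)
$\frac{1}{\sqrt{w{\left(3 \right)} + 1409}} = \frac{1}{\sqrt{\sqrt{3} \left(-3 - 3\right) + 1409}} = \frac{1}{\sqrt{\sqrt{3} \left(-6\right) + 1409}} = \frac{1}{\sqrt{- 6 \sqrt{3} + 1409}} = \frac{1}{\sqrt{1409 - 6 \sqrt{3}}}$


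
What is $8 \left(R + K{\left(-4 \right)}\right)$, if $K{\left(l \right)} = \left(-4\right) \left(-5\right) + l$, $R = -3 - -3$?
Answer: $128$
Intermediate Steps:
$R = 0$ ($R = -3 + 3 = 0$)
$K{\left(l \right)} = 20 + l$
$8 \left(R + K{\left(-4 \right)}\right) = 8 \left(0 + \left(20 - 4\right)\right) = 8 \left(0 + 16\right) = 8 \cdot 16 = 128$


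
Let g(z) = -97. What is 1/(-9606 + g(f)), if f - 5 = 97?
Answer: -1/9703 ≈ -0.00010306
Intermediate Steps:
f = 102 (f = 5 + 97 = 102)
1/(-9606 + g(f)) = 1/(-9606 - 97) = 1/(-9703) = -1/9703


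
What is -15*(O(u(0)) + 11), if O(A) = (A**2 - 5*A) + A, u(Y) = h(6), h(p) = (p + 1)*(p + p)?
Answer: -100965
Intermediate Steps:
h(p) = 2*p*(1 + p) (h(p) = (1 + p)*(2*p) = 2*p*(1 + p))
u(Y) = 84 (u(Y) = 2*6*(1 + 6) = 2*6*7 = 84)
O(A) = A**2 - 4*A
-15*(O(u(0)) + 11) = -15*(84*(-4 + 84) + 11) = -15*(84*80 + 11) = -15*(6720 + 11) = -15*6731 = -100965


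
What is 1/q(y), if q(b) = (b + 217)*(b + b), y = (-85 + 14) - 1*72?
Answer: -1/21164 ≈ -4.7250e-5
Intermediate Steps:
y = -143 (y = -71 - 72 = -143)
q(b) = 2*b*(217 + b) (q(b) = (217 + b)*(2*b) = 2*b*(217 + b))
1/q(y) = 1/(2*(-143)*(217 - 143)) = 1/(2*(-143)*74) = 1/(-21164) = -1/21164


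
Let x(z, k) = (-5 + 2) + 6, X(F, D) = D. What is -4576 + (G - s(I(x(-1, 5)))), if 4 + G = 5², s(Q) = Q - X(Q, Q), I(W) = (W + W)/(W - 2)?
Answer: -4555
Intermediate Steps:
x(z, k) = 3 (x(z, k) = -3 + 6 = 3)
I(W) = 2*W/(-2 + W) (I(W) = (2*W)/(-2 + W) = 2*W/(-2 + W))
s(Q) = 0 (s(Q) = Q - Q = 0)
G = 21 (G = -4 + 5² = -4 + 25 = 21)
-4576 + (G - s(I(x(-1, 5)))) = -4576 + (21 - 1*0) = -4576 + (21 + 0) = -4576 + 21 = -4555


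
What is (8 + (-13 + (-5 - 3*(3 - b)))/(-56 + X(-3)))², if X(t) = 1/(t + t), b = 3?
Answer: 7862416/113569 ≈ 69.230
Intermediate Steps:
X(t) = 1/(2*t)
(8 + (-13 + (-5 - 3*(3 - b)))/(-56 + X(-3)))² = (8 + (-13 + (-5 - 3*(3 - 1*3)))/(-56 + (½)/(-3)))² = (8 + (-13 + (-5 - 3*(3 - 3)))/(-56 + (½)*(-⅓)))² = (8 + (-13 + (-5 - 3*0))/(-56 - ⅙))² = (8 + (-13 + (-5 + 0))/(-337/6))² = (8 + (-13 - 5)*(-6/337))² = (8 - 18*(-6/337))² = (8 + 108/337)² = (2804/337)² = 7862416/113569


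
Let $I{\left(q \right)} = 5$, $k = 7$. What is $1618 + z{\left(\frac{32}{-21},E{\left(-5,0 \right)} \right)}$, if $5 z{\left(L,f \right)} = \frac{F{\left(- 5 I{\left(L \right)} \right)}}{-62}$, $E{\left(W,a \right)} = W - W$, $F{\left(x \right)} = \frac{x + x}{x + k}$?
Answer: $\frac{902839}{558} \approx 1618.0$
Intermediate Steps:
$F{\left(x \right)} = \frac{2 x}{7 + x}$ ($F{\left(x \right)} = \frac{x + x}{x + 7} = \frac{2 x}{7 + x}$)
$E{\left(W,a \right)} = 0$
$z{\left(L,f \right)} = - \frac{5}{558}$ ($z{\left(L,f \right)} = \frac{\frac{2 \left(\left(-5\right) 5\right)}{7 - 25} \frac{1}{-62}}{5} = \frac{2 \left(-25\right) \frac{1}{7 - 25} \left(- \frac{1}{62}\right)}{5} = \frac{2 \left(-25\right) \frac{1}{-18} \left(- \frac{1}{62}\right)}{5} = \frac{2 \left(-25\right) \left(- \frac{1}{18}\right) \left(- \frac{1}{62}\right)}{5} = \frac{\frac{25}{9} \left(- \frac{1}{62}\right)}{5} = \frac{1}{5} \left(- \frac{25}{558}\right) = - \frac{5}{558}$)
$1618 + z{\left(\frac{32}{-21},E{\left(-5,0 \right)} \right)} = 1618 - \frac{5}{558} = \frac{902839}{558}$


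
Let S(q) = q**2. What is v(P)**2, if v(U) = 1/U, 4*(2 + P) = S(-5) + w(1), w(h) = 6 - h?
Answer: 4/121 ≈ 0.033058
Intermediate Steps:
P = 11/2 (P = -2 + ((-5)**2 + (6 - 1*1))/4 = -2 + (25 + (6 - 1))/4 = -2 + (25 + 5)/4 = -2 + (1/4)*30 = -2 + 15/2 = 11/2 ≈ 5.5000)
v(P)**2 = (1/(11/2))**2 = (2/11)**2 = 4/121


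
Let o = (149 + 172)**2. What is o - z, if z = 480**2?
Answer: -127359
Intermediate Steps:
o = 103041 (o = 321**2 = 103041)
z = 230400
o - z = 103041 - 1*230400 = 103041 - 230400 = -127359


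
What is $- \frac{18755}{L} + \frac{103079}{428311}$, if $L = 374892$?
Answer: $\frac{30610519663}{160570367412} \approx 0.19064$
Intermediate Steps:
$- \frac{18755}{L} + \frac{103079}{428311} = - \frac{18755}{374892} + \frac{103079}{428311} = \frac{30610519663}{160570367412}$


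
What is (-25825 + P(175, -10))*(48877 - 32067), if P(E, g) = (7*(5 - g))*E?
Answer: -125234500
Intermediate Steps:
P(E, g) = E*(35 - 7*g) (P(E, g) = (35 - 7*g)*E = E*(35 - 7*g))
(-25825 + P(175, -10))*(48877 - 32067) = (-25825 + 7*175*(5 - 1*(-10)))*(48877 - 32067) = (-25825 + 7*175*(5 + 10))*16810 = (-25825 + 7*175*15)*16810 = (-25825 + 18375)*16810 = -7450*16810 = -125234500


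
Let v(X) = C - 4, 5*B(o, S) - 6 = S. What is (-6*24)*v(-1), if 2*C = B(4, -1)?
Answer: 504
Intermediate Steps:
B(o, S) = 6/5 + S/5
C = ½ (C = (6/5 + (⅕)*(-1))/2 = (6/5 - ⅕)/2 = (½)*1 = ½ ≈ 0.50000)
v(X) = -7/2 (v(X) = ½ - 4 = -7/2)
(-6*24)*v(-1) = -6*24*(-7/2) = -144*(-7/2) = 504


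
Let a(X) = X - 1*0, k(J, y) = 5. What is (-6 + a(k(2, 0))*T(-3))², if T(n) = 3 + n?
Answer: 36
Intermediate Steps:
a(X) = X (a(X) = X + 0 = X)
(-6 + a(k(2, 0))*T(-3))² = (-6 + 5*(3 - 3))² = (-6 + 5*0)² = (-6 + 0)² = (-6)² = 36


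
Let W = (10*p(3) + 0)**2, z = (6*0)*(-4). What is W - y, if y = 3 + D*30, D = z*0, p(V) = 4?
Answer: 1597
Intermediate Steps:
z = 0 (z = 0*(-4) = 0)
D = 0 (D = 0*0 = 0)
W = 1600 (W = (10*4 + 0)**2 = (40 + 0)**2 = 40**2 = 1600)
y = 3 (y = 3 + 0*30 = 3 + 0 = 3)
W - y = 1600 - 1*3 = 1600 - 3 = 1597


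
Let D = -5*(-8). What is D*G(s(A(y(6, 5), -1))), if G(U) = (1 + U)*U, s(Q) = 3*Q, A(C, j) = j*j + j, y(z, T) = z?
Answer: 0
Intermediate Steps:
A(C, j) = j + j**2 (A(C, j) = j**2 + j = j + j**2)
D = 40
G(U) = U*(1 + U)
D*G(s(A(y(6, 5), -1))) = 40*((3*(-(1 - 1)))*(1 + 3*(-(1 - 1)))) = 40*((3*(-1*0))*(1 + 3*(-1*0))) = 40*((3*0)*(1 + 3*0)) = 40*(0*(1 + 0)) = 40*(0*1) = 40*0 = 0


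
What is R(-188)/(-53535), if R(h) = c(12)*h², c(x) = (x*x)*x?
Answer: -20358144/17845 ≈ -1140.8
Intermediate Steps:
c(x) = x³ (c(x) = x²*x = x³)
R(h) = 1728*h² (R(h) = 12³*h² = 1728*h²)
R(-188)/(-53535) = (1728*(-188)²)/(-53535) = (1728*35344)*(-1/53535) = 61074432*(-1/53535) = -20358144/17845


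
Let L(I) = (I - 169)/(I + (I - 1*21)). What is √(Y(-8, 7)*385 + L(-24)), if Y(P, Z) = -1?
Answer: 2*I*√454917/69 ≈ 19.55*I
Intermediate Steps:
L(I) = (-169 + I)/(-21 + 2*I) (L(I) = (-169 + I)/(I + (I - 21)) = (-169 + I)/(I + (-21 + I)) = (-169 + I)/(-21 + 2*I))
√(Y(-8, 7)*385 + L(-24)) = √(-1*385 + (-169 - 24)/(-21 + 2*(-24))) = √(-385 - 193/(-21 - 48)) = √(-385 - 193/(-69)) = √(-385 - 1/69*(-193)) = √(-385 + 193/69) = √(-26372/69) = 2*I*√454917/69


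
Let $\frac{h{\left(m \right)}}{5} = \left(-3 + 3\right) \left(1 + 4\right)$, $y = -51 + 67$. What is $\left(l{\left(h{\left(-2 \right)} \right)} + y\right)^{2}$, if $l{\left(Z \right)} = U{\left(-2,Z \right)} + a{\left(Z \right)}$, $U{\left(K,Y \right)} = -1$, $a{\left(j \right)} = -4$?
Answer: $121$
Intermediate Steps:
$y = 16$
$h{\left(m \right)} = 0$ ($h{\left(m \right)} = 5 \left(-3 + 3\right) \left(1 + 4\right) = 5 \cdot 0 \cdot 5 = 5 \cdot 0 = 0$)
$l{\left(Z \right)} = -5$ ($l{\left(Z \right)} = -1 - 4 = -5$)
$\left(l{\left(h{\left(-2 \right)} \right)} + y\right)^{2} = \left(-5 + 16\right)^{2} = 11^{2} = 121$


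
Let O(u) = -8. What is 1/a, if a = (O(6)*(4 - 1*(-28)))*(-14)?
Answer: 1/3584 ≈ 0.00027902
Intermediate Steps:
a = 3584 (a = -8*(4 - 1*(-28))*(-14) = -8*(4 + 28)*(-14) = -8*32*(-14) = -256*(-14) = 3584)
1/a = 1/3584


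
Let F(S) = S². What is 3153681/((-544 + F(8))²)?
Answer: 350409/25600 ≈ 13.688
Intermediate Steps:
3153681/((-544 + F(8))²) = 3153681/((-544 + 8²)²) = 3153681/((-544 + 64)²) = 3153681/((-480)²) = 3153681/230400 = 3153681*(1/230400) = 350409/25600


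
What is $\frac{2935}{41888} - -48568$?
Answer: $\frac{2034419319}{41888} \approx 48568.0$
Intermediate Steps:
$\frac{2935}{41888} - -48568 = 2935 \cdot \frac{1}{41888} + 48568 = \frac{2935}{41888} + 48568 = \frac{2034419319}{41888}$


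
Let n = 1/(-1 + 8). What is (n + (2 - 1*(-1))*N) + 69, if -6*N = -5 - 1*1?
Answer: 505/7 ≈ 72.143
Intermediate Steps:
n = ⅐ (n = 1/7 = ⅐ ≈ 0.14286)
N = 1 (N = -(-5 - 1*1)/6 = -(-5 - 1)/6 = -⅙*(-6) = 1)
(n + (2 - 1*(-1))*N) + 69 = (⅐ + (2 - 1*(-1))*1) + 69 = (⅐ + (2 + 1)*1) + 69 = (⅐ + 3*1) + 69 = (⅐ + 3) + 69 = 22/7 + 69 = 505/7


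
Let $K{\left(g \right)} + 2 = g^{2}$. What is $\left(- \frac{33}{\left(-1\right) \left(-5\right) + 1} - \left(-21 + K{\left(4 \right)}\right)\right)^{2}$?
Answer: $\frac{9}{4} \approx 2.25$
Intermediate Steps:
$K{\left(g \right)} = -2 + g^{2}$
$\left(- \frac{33}{\left(-1\right) \left(-5\right) + 1} - \left(-21 + K{\left(4 \right)}\right)\right)^{2} = \left(- \frac{33}{\left(-1\right) \left(-5\right) + 1} + \left(21 - \left(-2 + 4^{2}\right)\right)\right)^{2} = \left(- \frac{33}{5 + 1} + \left(21 - \left(-2 + 16\right)\right)\right)^{2} = \left(- \frac{33}{6} + \left(21 - 14\right)\right)^{2} = \left(\left(-33\right) \frac{1}{6} + \left(21 - 14\right)\right)^{2} = \left(- \frac{11}{2} + 7\right)^{2} = \left(\frac{3}{2}\right)^{2} = \frac{9}{4}$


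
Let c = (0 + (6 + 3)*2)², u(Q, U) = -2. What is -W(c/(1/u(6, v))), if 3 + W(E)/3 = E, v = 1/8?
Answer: 1953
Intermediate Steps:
v = ⅛ ≈ 0.12500
c = 324 (c = (0 + 9*2)² = (0 + 18)² = 18² = 324)
W(E) = -9 + 3*E
-W(c/(1/u(6, v))) = -(-9 + 3*(324/(1/(-2)))) = -(-9 + 3*(324/(-½))) = -(-9 + 3*(324*(-2))) = -(-9 + 3*(-648)) = -(-9 - 1944) = -1*(-1953) = 1953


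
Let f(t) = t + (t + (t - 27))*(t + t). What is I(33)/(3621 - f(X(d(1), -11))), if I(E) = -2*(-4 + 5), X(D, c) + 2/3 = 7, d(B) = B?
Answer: -9/17083 ≈ -0.00052684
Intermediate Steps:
X(D, c) = 19/3 (X(D, c) = -⅔ + 7 = 19/3)
f(t) = t + 2*t*(-27 + 2*t) (f(t) = t + (t + (-27 + t))*(2*t) = t + (-27 + 2*t)*(2*t) = t + 2*t*(-27 + 2*t))
I(E) = -2 (I(E) = -2*1 = -2)
I(33)/(3621 - f(X(d(1), -11))) = -2/(3621 - 19*(-53 + 4*(19/3))/3) = -2/(3621 - 19*(-53 + 76/3)/3) = -2/(3621 - 19*(-83)/(3*3)) = -2/(3621 - 1*(-1577/9)) = -2/(3621 + 1577/9) = -2/34166/9 = -2*9/34166 = -9/17083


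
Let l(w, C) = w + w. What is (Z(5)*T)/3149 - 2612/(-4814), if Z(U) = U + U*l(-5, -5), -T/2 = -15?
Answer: 863144/7579643 ≈ 0.11388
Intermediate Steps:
T = 30 (T = -2*(-15) = 30)
l(w, C) = 2*w
Z(U) = -9*U (Z(U) = U + U*(2*(-5)) = U + U*(-10) = U - 10*U = -9*U)
(Z(5)*T)/3149 - 2612/(-4814) = (-9*5*30)/3149 - 2612/(-4814) = -45*30*(1/3149) - 2612*(-1/4814) = -1350*1/3149 + 1306/2407 = -1350/3149 + 1306/2407 = 863144/7579643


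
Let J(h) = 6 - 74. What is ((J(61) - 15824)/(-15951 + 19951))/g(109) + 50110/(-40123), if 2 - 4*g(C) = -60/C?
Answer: -20858191011/2788548500 ≈ -7.4799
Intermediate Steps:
J(h) = -68
g(C) = ½ + 15/C (g(C) = ½ - (-15)/C = ½ + 15/C)
((J(61) - 15824)/(-15951 + 19951))/g(109) + 50110/(-40123) = ((-68 - 15824)/(-15951 + 19951))/(((½)*(30 + 109)/109)) + 50110/(-40123) = (-15892/4000)/(((½)*(1/109)*139)) + 50110*(-1/40123) = (-15892*1/4000)/(139/218) - 50110/40123 = -3973/1000*218/139 - 50110/40123 = -433057/69500 - 50110/40123 = -20858191011/2788548500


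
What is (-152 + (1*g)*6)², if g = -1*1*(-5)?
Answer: 14884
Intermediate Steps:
g = 5 (g = -1*(-5) = 5)
(-152 + (1*g)*6)² = (-152 + (1*5)*6)² = (-152 + 5*6)² = (-152 + 30)² = (-122)² = 14884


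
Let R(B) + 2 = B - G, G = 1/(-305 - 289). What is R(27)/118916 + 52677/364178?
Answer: 1863153228943/12862057541256 ≈ 0.14486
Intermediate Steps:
G = -1/594 (G = 1/(-594) = -1/594 ≈ -0.0016835)
R(B) = -1187/594 + B (R(B) = -2 + (B - 1*(-1/594)) = -2 + (B + 1/594) = -2 + (1/594 + B) = -1187/594 + B)
R(27)/118916 + 52677/364178 = (-1187/594 + 27)/118916 + 52677/364178 = (14851/594)*(1/118916) + 52677*(1/364178) = 14851/70636104 + 52677/364178 = 1863153228943/12862057541256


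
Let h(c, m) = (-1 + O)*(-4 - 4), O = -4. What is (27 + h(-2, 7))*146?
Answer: 9782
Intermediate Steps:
h(c, m) = 40 (h(c, m) = (-1 - 4)*(-4 - 4) = -5*(-8) = 40)
(27 + h(-2, 7))*146 = (27 + 40)*146 = 67*146 = 9782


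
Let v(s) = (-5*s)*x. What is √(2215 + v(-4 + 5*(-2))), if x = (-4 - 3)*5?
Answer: I*√235 ≈ 15.33*I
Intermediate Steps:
x = -35 (x = -7*5 = -35)
v(s) = 175*s (v(s) = -5*s*(-35) = 175*s)
√(2215 + v(-4 + 5*(-2))) = √(2215 + 175*(-4 + 5*(-2))) = √(2215 + 175*(-4 - 10)) = √(2215 + 175*(-14)) = √(2215 - 2450) = √(-235) = I*√235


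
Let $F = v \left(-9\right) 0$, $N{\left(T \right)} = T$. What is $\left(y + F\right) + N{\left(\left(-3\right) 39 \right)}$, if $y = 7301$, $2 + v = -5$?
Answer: $7184$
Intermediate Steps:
$v = -7$ ($v = -2 - 5 = -7$)
$F = 0$ ($F = \left(-7\right) \left(-9\right) 0 = 63 \cdot 0 = 0$)
$\left(y + F\right) + N{\left(\left(-3\right) 39 \right)} = \left(7301 + 0\right) - 117 = 7301 - 117 = 7184$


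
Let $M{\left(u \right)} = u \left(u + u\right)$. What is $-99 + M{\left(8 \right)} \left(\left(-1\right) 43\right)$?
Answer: $-5603$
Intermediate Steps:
$M{\left(u \right)} = 2 u^{2}$ ($M{\left(u \right)} = u 2 u = 2 u^{2}$)
$-99 + M{\left(8 \right)} \left(\left(-1\right) 43\right) = -99 + 2 \cdot 8^{2} \left(\left(-1\right) 43\right) = -99 + 2 \cdot 64 \left(-43\right) = -99 + 128 \left(-43\right) = -99 - 5504 = -5603$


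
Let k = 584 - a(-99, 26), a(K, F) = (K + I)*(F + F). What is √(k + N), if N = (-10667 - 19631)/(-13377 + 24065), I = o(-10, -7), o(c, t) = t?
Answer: 25*√17401066/1336 ≈ 78.059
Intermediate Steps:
I = -7
a(K, F) = 2*F*(-7 + K) (a(K, F) = (K - 7)*(F + F) = (-7 + K)*(2*F) = 2*F*(-7 + K))
N = -15149/5344 (N = -30298/10688 = -30298*1/10688 = -15149/5344 ≈ -2.8348)
k = 6096 (k = 584 - 2*26*(-7 - 99) = 584 - 2*26*(-106) = 584 - 1*(-5512) = 584 + 5512 = 6096)
√(k + N) = √(6096 - 15149/5344) = √(32561875/5344) = 25*√17401066/1336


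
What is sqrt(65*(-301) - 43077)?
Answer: I*sqrt(62642) ≈ 250.28*I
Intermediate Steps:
sqrt(65*(-301) - 43077) = sqrt(-19565 - 43077) = sqrt(-62642) = I*sqrt(62642)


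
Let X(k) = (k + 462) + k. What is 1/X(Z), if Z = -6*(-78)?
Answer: 1/1398 ≈ 0.00071531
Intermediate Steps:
Z = 468
X(k) = 462 + 2*k (X(k) = (462 + k) + k = 462 + 2*k)
1/X(Z) = 1/(462 + 2*468) = 1/(462 + 936) = 1/1398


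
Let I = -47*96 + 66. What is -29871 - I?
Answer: -25425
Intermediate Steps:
I = -4446 (I = -4512 + 66 = -4446)
-29871 - I = -29871 - 1*(-4446) = -29871 + 4446 = -25425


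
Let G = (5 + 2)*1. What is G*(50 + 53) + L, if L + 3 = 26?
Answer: 744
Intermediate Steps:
L = 23 (L = -3 + 26 = 23)
G = 7 (G = 7*1 = 7)
G*(50 + 53) + L = 7*(50 + 53) + 23 = 7*103 + 23 = 721 + 23 = 744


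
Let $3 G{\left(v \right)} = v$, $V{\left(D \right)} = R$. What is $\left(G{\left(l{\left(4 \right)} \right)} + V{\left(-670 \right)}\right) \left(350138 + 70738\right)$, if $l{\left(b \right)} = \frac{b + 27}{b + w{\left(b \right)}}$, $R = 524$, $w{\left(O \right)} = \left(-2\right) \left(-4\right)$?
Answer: $220901445$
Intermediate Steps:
$w{\left(O \right)} = 8$
$l{\left(b \right)} = \frac{27 + b}{8 + b}$ ($l{\left(b \right)} = \frac{b + 27}{b + 8} = \frac{27 + b}{8 + b}$)
$V{\left(D \right)} = 524$
$G{\left(v \right)} = \frac{v}{3}$
$\left(G{\left(l{\left(4 \right)} \right)} + V{\left(-670 \right)}\right) \left(350138 + 70738\right) = \left(\frac{\frac{1}{8 + 4} \left(27 + 4\right)}{3} + 524\right) \left(350138 + 70738\right) = \left(\frac{\frac{1}{12} \cdot 31}{3} + 524\right) 420876 = \left(\frac{1}{3} \cdot \frac{31}{12} + 524\right) 420876 = \left(\frac{31}{36} + 524\right) 420876 = \frac{18895}{36} \cdot 420876 = 220901445$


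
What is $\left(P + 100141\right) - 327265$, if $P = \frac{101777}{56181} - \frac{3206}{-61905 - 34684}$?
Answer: $- \frac{1232470791447577}{5426466609} \approx -2.2712 \cdot 10^{5}$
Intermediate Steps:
$P = \frac{10010654939}{5426466609}$ ($P = 101777 \cdot \frac{1}{56181} - \frac{3206}{-61905 - 34684} = \frac{101777}{56181} - \frac{3206}{-96589} = \frac{101777}{56181} - - \frac{3206}{96589} = \frac{101777}{56181} + \frac{3206}{96589} = \frac{10010654939}{5426466609} \approx 1.8448$)
$\left(P + 100141\right) - 327265 = \left(\frac{10010654939}{5426466609} + 100141\right) - 327265 = \frac{543421803346808}{5426466609} - 327265 = - \frac{1232470791447577}{5426466609}$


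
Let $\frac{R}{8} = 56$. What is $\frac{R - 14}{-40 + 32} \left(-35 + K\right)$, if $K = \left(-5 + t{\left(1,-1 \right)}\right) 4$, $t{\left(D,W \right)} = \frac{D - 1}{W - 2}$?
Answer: $\frac{11935}{4} \approx 2983.8$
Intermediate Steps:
$R = 448$ ($R = 8 \cdot 56 = 448$)
$t{\left(D,W \right)} = \frac{-1 + D}{-2 + W}$
$K = -20$ ($K = \left(-5 + \frac{-1 + 1}{-2 - 1}\right) 4 = \left(-5 + \frac{1}{-3} \cdot 0\right) 4 = \left(-5 - 0\right) 4 = \left(-5 + 0\right) 4 = \left(-5\right) 4 = -20$)
$\frac{R - 14}{-40 + 32} \left(-35 + K\right) = \frac{448 - 14}{-40 + 32} \left(-35 - 20\right) = \frac{434}{-8} \left(-55\right) = 434 \left(- \frac{1}{8}\right) \left(-55\right) = \left(- \frac{217}{4}\right) \left(-55\right) = \frac{11935}{4}$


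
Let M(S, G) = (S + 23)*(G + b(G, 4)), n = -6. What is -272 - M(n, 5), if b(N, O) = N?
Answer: -442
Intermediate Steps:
M(S, G) = 2*G*(23 + S) (M(S, G) = (S + 23)*(G + G) = (23 + S)*(2*G) = 2*G*(23 + S))
-272 - M(n, 5) = -272 - 2*5*(23 - 6) = -272 - 2*5*17 = -272 - 1*170 = -272 - 170 = -442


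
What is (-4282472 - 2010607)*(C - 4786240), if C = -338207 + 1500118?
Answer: 22808188718991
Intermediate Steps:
C = 1161911
(-4282472 - 2010607)*(C - 4786240) = (-4282472 - 2010607)*(1161911 - 4786240) = -6293079*(-3624329) = 22808188718991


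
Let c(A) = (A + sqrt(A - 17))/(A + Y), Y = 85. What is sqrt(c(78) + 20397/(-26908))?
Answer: sqrt(-1398737067 + 30702028*sqrt(61))/70742 ≈ 0.48123*I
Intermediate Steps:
c(A) = (A + sqrt(-17 + A))/(85 + A) (c(A) = (A + sqrt(A - 17))/(A + 85) = (A + sqrt(-17 + A))/(85 + A))
sqrt(c(78) + 20397/(-26908)) = sqrt((78 + sqrt(-17 + 78))/(85 + 78) + 20397/(-26908)) = sqrt((78 + sqrt(61))/163 + 20397*(-1/26908)) = sqrt((78 + sqrt(61))/163 - 20397/26908) = sqrt((78/163 + sqrt(61)/163) - 20397/26908) = sqrt(-1225887/4386004 + sqrt(61)/163)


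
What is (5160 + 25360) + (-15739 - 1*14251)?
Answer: 530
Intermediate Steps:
(5160 + 25360) + (-15739 - 1*14251) = 30520 + (-15739 - 14251) = 30520 - 29990 = 530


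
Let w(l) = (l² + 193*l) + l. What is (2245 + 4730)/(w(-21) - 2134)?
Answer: -6975/5767 ≈ -1.2095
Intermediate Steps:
w(l) = l² + 194*l
(2245 + 4730)/(w(-21) - 2134) = (2245 + 4730)/(-21*(194 - 21) - 2134) = 6975/(-21*173 - 2134) = 6975/(-3633 - 2134) = 6975/(-5767) = 6975*(-1/5767) = -6975/5767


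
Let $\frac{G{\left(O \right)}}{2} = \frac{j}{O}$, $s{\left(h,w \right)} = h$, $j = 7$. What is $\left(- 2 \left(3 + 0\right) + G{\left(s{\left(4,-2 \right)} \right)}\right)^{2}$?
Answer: $\frac{25}{4} \approx 6.25$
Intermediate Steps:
$G{\left(O \right)} = \frac{14}{O}$ ($G{\left(O \right)} = 2 \frac{7}{O} = \frac{14}{O}$)
$\left(- 2 \left(3 + 0\right) + G{\left(s{\left(4,-2 \right)} \right)}\right)^{2} = \left(- 2 \left(3 + 0\right) + \frac{14}{4}\right)^{2} = \left(\left(-2\right) 3 + 14 \cdot \frac{1}{4}\right)^{2} = \left(-6 + \frac{7}{2}\right)^{2} = \left(- \frac{5}{2}\right)^{2} = \frac{25}{4}$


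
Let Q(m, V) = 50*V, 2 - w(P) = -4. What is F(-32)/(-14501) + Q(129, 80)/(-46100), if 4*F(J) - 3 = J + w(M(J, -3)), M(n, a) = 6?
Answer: -2309557/26739844 ≈ -0.086371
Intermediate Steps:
w(P) = 6 (w(P) = 2 - 1*(-4) = 2 + 4 = 6)
F(J) = 9/4 + J/4 (F(J) = 3/4 + (J + 6)/4 = 3/4 + (6 + J)/4 = 3/4 + (3/2 + J/4) = 9/4 + J/4)
F(-32)/(-14501) + Q(129, 80)/(-46100) = (9/4 + (1/4)*(-32))/(-14501) + (50*80)/(-46100) = (9/4 - 8)*(-1/14501) + 4000*(-1/46100) = -23/4*(-1/14501) - 40/461 = 23/58004 - 40/461 = -2309557/26739844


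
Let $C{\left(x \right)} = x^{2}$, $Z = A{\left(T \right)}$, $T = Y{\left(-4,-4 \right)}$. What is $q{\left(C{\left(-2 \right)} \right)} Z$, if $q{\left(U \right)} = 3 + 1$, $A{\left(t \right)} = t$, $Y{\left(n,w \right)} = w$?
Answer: $-16$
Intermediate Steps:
$T = -4$
$Z = -4$
$q{\left(U \right)} = 4$
$q{\left(C{\left(-2 \right)} \right)} Z = 4 \left(-4\right) = -16$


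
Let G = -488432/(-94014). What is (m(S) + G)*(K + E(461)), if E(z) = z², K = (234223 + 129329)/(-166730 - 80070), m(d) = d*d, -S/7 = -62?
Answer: 29025384812695183724/725082975 ≈ 4.0030e+10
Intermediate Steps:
S = 434 (S = -7*(-62) = 434)
m(d) = d²
G = 244216/47007 (G = -488432*(-1/94014) = 244216/47007 ≈ 5.1953)
K = -22722/15425 (K = 363552/(-246800) = 363552*(-1/246800) = -22722/15425 ≈ -1.4731)
(m(S) + G)*(K + E(461)) = (434² + 244216/47007)*(-22722/15425 + 461²) = (188356 + 244216/47007)*(-22722/15425 + 212521) = (8854294708/47007)*(3278113703/15425) = 29025384812695183724/725082975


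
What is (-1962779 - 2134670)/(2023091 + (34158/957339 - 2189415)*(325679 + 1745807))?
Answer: 1307549242737/1447286088624370091 ≈ 9.0345e-7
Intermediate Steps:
(-1962779 - 2134670)/(2023091 + (34158/957339 - 2189415)*(325679 + 1745807)) = -4097449/(2023091 + (34158*(1/957339) - 2189415)*2071486) = -4097449/(2023091 + (11386/319113 - 2189415)*2071486) = -4097449/(2023091 - 698670777509/319113*2071486) = -4097449/(2023091 - 1447286734219008374/319113) = -4097449/(-1447286088624370091/319113) = -4097449*(-319113/1447286088624370091) = 1307549242737/1447286088624370091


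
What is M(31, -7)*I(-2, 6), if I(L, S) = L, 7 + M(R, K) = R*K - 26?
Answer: 500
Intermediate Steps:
M(R, K) = -33 + K*R (M(R, K) = -7 + (R*K - 26) = -7 + (K*R - 26) = -7 + (-26 + K*R) = -33 + K*R)
M(31, -7)*I(-2, 6) = (-33 - 7*31)*(-2) = (-33 - 217)*(-2) = -250*(-2) = 500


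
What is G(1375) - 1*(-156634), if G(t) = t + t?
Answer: 159384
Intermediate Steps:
G(t) = 2*t
G(1375) - 1*(-156634) = 2*1375 - 1*(-156634) = 2750 + 156634 = 159384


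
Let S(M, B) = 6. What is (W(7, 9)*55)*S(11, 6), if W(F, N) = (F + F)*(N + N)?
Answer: 83160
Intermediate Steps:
W(F, N) = 4*F*N (W(F, N) = (2*F)*(2*N) = 4*F*N)
(W(7, 9)*55)*S(11, 6) = ((4*7*9)*55)*6 = (252*55)*6 = 13860*6 = 83160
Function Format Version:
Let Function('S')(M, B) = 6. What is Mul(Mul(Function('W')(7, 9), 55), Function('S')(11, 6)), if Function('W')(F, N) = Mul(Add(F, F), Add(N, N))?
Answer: 83160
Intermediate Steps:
Function('W')(F, N) = Mul(4, F, N) (Function('W')(F, N) = Mul(Mul(2, F), Mul(2, N)) = Mul(4, F, N))
Mul(Mul(Function('W')(7, 9), 55), Function('S')(11, 6)) = Mul(Mul(Mul(4, 7, 9), 55), 6) = Mul(Mul(252, 55), 6) = Mul(13860, 6) = 83160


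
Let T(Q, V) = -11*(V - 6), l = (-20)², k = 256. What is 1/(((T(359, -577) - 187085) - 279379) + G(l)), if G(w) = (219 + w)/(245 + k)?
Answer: -501/230484932 ≈ -2.1737e-6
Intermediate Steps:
l = 400
T(Q, V) = 66 - 11*V (T(Q, V) = -11*(-6 + V) = 66 - 11*V)
G(w) = 73/167 + w/501 (G(w) = (219 + w)/(245 + 256) = (219 + w)/501 = (219 + w)*(1/501) = 73/167 + w/501)
1/(((T(359, -577) - 187085) - 279379) + G(l)) = 1/((((66 - 11*(-577)) - 187085) - 279379) + (73/167 + (1/501)*400)) = 1/((((66 + 6347) - 187085) - 279379) + (73/167 + 400/501)) = 1/(((6413 - 187085) - 279379) + 619/501) = 1/((-180672 - 279379) + 619/501) = 1/(-460051 + 619/501) = 1/(-230484932/501) = -501/230484932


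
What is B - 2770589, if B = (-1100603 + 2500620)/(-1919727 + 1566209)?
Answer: -979454482119/353518 ≈ -2.7706e+6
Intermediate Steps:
B = -1400017/353518 (B = 1400017/(-353518) = 1400017*(-1/353518) = -1400017/353518 ≈ -3.9602)
B - 2770589 = -1400017/353518 - 2770589 = -979454482119/353518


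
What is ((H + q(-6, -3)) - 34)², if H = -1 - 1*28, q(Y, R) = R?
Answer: 4356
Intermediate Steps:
H = -29 (H = -1 - 28 = -29)
((H + q(-6, -3)) - 34)² = ((-29 - 3) - 34)² = (-32 - 34)² = (-66)² = 4356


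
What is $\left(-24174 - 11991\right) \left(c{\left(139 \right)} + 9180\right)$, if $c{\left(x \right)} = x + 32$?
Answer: $-338178915$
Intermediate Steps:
$c{\left(x \right)} = 32 + x$
$\left(-24174 - 11991\right) \left(c{\left(139 \right)} + 9180\right) = \left(-24174 - 11991\right) \left(\left(32 + 139\right) + 9180\right) = - 36165 \left(171 + 9180\right) = \left(-36165\right) 9351 = -338178915$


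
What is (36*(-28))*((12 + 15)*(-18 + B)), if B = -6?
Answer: 653184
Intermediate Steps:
(36*(-28))*((12 + 15)*(-18 + B)) = (36*(-28))*((12 + 15)*(-18 - 6)) = -27216*(-24) = -1008*(-648) = 653184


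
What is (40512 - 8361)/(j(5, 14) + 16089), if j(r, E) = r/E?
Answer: 450114/225251 ≈ 1.9983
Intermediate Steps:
(40512 - 8361)/(j(5, 14) + 16089) = (40512 - 8361)/(5/14 + 16089) = 32151/(5*(1/14) + 16089) = 32151/(5/14 + 16089) = 32151/(225251/14) = 32151*(14/225251) = 450114/225251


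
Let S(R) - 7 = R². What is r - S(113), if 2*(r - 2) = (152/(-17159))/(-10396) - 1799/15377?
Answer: -17519784680503869/1371512795714 ≈ -12774.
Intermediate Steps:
S(R) = 7 + R²
r = 2662797538195/1371512795714 (r = 2 + ((152/(-17159))/(-10396) - 1799/15377)/2 = 2 + ((152*(-1/17159))*(-1/10396) - 1799*1/15377)/2 = 2 + (-152/17159*(-1/10396) - 1799/15377)/2 = 2 + (38/44596241 - 1799/15377)/2 = 2 + (½)*(-80228053233/685756397857) = 2 - 80228053233/1371512795714 = 2662797538195/1371512795714 ≈ 1.9415)
r - S(113) = 2662797538195/1371512795714 - (7 + 113²) = 2662797538195/1371512795714 - (7 + 12769) = 2662797538195/1371512795714 - 1*12776 = 2662797538195/1371512795714 - 12776 = -17519784680503869/1371512795714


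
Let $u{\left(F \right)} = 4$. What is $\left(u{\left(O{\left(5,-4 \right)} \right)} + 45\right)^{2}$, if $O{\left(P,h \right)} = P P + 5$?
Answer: $2401$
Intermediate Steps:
$O{\left(P,h \right)} = 5 + P^{2}$ ($O{\left(P,h \right)} = P^{2} + 5 = 5 + P^{2}$)
$\left(u{\left(O{\left(5,-4 \right)} \right)} + 45\right)^{2} = \left(4 + 45\right)^{2} = 49^{2} = 2401$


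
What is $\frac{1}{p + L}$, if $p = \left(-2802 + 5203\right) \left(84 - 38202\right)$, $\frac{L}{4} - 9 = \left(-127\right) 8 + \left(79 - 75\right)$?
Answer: $- \frac{1}{91525330} \approx -1.0926 \cdot 10^{-8}$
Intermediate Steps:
$L = -4012$ ($L = 36 + 4 \left(\left(-127\right) 8 + \left(79 - 75\right)\right) = 36 + 4 \left(-1016 + \left(79 - 75\right)\right) = 36 + 4 \left(-1016 + 4\right) = 36 + 4 \left(-1012\right) = 36 - 4048 = -4012$)
$p = -91521318$ ($p = 2401 \left(-38118\right) = -91521318$)
$\frac{1}{p + L} = \frac{1}{-91521318 - 4012} = \frac{1}{-91525330} = - \frac{1}{91525330}$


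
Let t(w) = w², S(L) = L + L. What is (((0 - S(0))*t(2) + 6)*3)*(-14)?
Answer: -252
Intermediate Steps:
S(L) = 2*L
(((0 - S(0))*t(2) + 6)*3)*(-14) = (((0 - 2*0)*2² + 6)*3)*(-14) = (((0 - 1*0)*4 + 6)*3)*(-14) = (((0 + 0)*4 + 6)*3)*(-14) = ((0*4 + 6)*3)*(-14) = ((0 + 6)*3)*(-14) = (6*3)*(-14) = 18*(-14) = -252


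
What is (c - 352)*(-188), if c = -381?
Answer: 137804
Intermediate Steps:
(c - 352)*(-188) = (-381 - 352)*(-188) = -733*(-188) = 137804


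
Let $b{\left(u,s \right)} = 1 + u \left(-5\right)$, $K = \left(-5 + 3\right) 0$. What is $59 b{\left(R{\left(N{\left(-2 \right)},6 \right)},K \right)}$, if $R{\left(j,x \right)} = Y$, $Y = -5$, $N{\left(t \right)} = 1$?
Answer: $1534$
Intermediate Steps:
$R{\left(j,x \right)} = -5$
$K = 0$ ($K = \left(-2\right) 0 = 0$)
$b{\left(u,s \right)} = 1 - 5 u$
$59 b{\left(R{\left(N{\left(-2 \right)},6 \right)},K \right)} = 59 \left(1 - -25\right) = 59 \left(1 + 25\right) = 59 \cdot 26 = 1534$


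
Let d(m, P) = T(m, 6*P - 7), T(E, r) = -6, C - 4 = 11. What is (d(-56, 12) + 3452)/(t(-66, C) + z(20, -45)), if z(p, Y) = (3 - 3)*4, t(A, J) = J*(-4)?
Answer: -1723/30 ≈ -57.433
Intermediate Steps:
C = 15 (C = 4 + 11 = 15)
t(A, J) = -4*J
d(m, P) = -6
z(p, Y) = 0 (z(p, Y) = 0*4 = 0)
(d(-56, 12) + 3452)/(t(-66, C) + z(20, -45)) = (-6 + 3452)/(-4*15 + 0) = 3446/(-60 + 0) = 3446/(-60) = 3446*(-1/60) = -1723/30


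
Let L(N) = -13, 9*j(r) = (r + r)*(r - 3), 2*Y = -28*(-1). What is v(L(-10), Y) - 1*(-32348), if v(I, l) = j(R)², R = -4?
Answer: 2623324/81 ≈ 32387.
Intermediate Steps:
Y = 14 (Y = (-28*(-1))/2 = (½)*28 = 14)
j(r) = 2*r*(-3 + r)/9 (j(r) = ((r + r)*(r - 3))/9 = ((2*r)*(-3 + r))/9 = (2*r*(-3 + r))/9 = 2*r*(-3 + r)/9)
v(I, l) = 3136/81 (v(I, l) = ((2/9)*(-4)*(-3 - 4))² = ((2/9)*(-4)*(-7))² = (56/9)² = 3136/81)
v(L(-10), Y) - 1*(-32348) = 3136/81 - 1*(-32348) = 3136/81 + 32348 = 2623324/81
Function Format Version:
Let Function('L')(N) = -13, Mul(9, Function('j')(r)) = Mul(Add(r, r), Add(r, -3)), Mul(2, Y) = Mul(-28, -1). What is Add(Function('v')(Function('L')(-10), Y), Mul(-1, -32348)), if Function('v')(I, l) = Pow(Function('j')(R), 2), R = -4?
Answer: Rational(2623324, 81) ≈ 32387.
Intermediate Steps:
Y = 14 (Y = Mul(Rational(1, 2), Mul(-28, -1)) = Mul(Rational(1, 2), 28) = 14)
Function('j')(r) = Mul(Rational(2, 9), r, Add(-3, r)) (Function('j')(r) = Mul(Rational(1, 9), Mul(Add(r, r), Add(r, -3))) = Mul(Rational(1, 9), Mul(Mul(2, r), Add(-3, r))) = Mul(Rational(1, 9), Mul(2, r, Add(-3, r))) = Mul(Rational(2, 9), r, Add(-3, r)))
Function('v')(I, l) = Rational(3136, 81) (Function('v')(I, l) = Pow(Mul(Rational(2, 9), -4, Add(-3, -4)), 2) = Pow(Mul(Rational(2, 9), -4, -7), 2) = Pow(Rational(56, 9), 2) = Rational(3136, 81))
Add(Function('v')(Function('L')(-10), Y), Mul(-1, -32348)) = Add(Rational(3136, 81), Mul(-1, -32348)) = Add(Rational(3136, 81), 32348) = Rational(2623324, 81)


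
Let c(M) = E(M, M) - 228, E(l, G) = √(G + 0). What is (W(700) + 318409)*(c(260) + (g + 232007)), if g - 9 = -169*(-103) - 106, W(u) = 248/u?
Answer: 13879646838693/175 + 111443274*√65/175 ≈ 7.9317e+10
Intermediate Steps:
E(l, G) = √G
g = 17310 (g = 9 + (-169*(-103) - 106) = 9 + (17407 - 106) = 9 + 17301 = 17310)
c(M) = -228 + √M (c(M) = √M - 228 = -228 + √M)
(W(700) + 318409)*(c(260) + (g + 232007)) = (248/700 + 318409)*((-228 + √260) + (17310 + 232007)) = (248*(1/700) + 318409)*((-228 + 2*√65) + 249317) = (62/175 + 318409)*(249089 + 2*√65) = 55721637*(249089 + 2*√65)/175 = 13879646838693/175 + 111443274*√65/175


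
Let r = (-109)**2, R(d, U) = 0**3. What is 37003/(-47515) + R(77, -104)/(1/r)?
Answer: -37003/47515 ≈ -0.77876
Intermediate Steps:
R(d, U) = 0
r = 11881
37003/(-47515) + R(77, -104)/(1/r) = 37003/(-47515) + 0/(1/11881) = 37003*(-1/47515) + 0/(1/11881) = -37003/47515 + 0*11881 = -37003/47515 + 0 = -37003/47515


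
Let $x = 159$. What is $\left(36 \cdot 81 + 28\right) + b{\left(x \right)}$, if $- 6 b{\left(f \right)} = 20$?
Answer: $\frac{8822}{3} \approx 2940.7$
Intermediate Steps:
$b{\left(f \right)} = - \frac{10}{3}$ ($b{\left(f \right)} = \left(- \frac{1}{6}\right) 20 = - \frac{10}{3}$)
$\left(36 \cdot 81 + 28\right) + b{\left(x \right)} = \left(36 \cdot 81 + 28\right) - \frac{10}{3} = \left(2916 + 28\right) - \frac{10}{3} = 2944 - \frac{10}{3} = \frac{8822}{3}$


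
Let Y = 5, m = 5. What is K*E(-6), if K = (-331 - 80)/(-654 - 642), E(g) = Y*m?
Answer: 3425/432 ≈ 7.9282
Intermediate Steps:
E(g) = 25 (E(g) = 5*5 = 25)
K = 137/432 (K = -411/(-1296) = -411*(-1/1296) = 137/432 ≈ 0.31713)
K*E(-6) = (137/432)*25 = 3425/432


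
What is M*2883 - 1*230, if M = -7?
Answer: -20411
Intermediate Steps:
M*2883 - 1*230 = -7*2883 - 1*230 = -20181 - 230 = -20411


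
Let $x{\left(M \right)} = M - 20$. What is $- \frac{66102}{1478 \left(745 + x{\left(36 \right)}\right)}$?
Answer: $- \frac{33051}{562379} \approx -0.05877$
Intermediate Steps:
$x{\left(M \right)} = -20 + M$ ($x{\left(M \right)} = M - 20 = -20 + M$)
$- \frac{66102}{1478 \left(745 + x{\left(36 \right)}\right)} = - \frac{66102}{1478 \left(745 + \left(-20 + 36\right)\right)} = - \frac{66102}{1478 \left(745 + 16\right)} = - \frac{66102}{1478 \cdot 761} = - \frac{66102}{1124758} = \left(-66102\right) \frac{1}{1124758} = - \frac{33051}{562379}$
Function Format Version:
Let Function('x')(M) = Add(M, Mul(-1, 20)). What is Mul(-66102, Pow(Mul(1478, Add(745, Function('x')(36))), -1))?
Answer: Rational(-33051, 562379) ≈ -0.058770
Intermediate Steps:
Function('x')(M) = Add(-20, M) (Function('x')(M) = Add(M, -20) = Add(-20, M))
Mul(-66102, Pow(Mul(1478, Add(745, Function('x')(36))), -1)) = Mul(-66102, Pow(Mul(1478, Add(745, Add(-20, 36))), -1)) = Mul(-66102, Pow(Mul(1478, Add(745, 16)), -1)) = Mul(-66102, Pow(Mul(1478, 761), -1)) = Mul(-66102, Pow(1124758, -1)) = Mul(-66102, Rational(1, 1124758)) = Rational(-33051, 562379)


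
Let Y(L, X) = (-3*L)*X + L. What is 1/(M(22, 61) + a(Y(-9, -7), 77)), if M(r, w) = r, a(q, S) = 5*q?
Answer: -1/968 ≈ -0.0010331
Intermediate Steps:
Y(L, X) = L - 3*L*X (Y(L, X) = -3*L*X + L = L - 3*L*X)
1/(M(22, 61) + a(Y(-9, -7), 77)) = 1/(22 + 5*(-9*(1 - 3*(-7)))) = 1/(22 + 5*(-9*(1 + 21))) = 1/(22 + 5*(-9*22)) = 1/(22 + 5*(-198)) = 1/(22 - 990) = 1/(-968) = -1/968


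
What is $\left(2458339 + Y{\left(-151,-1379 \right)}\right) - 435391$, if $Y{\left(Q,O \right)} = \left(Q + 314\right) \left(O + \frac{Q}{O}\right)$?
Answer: $\frac{2479702422}{1379} \approx 1.7982 \cdot 10^{6}$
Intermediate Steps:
$Y{\left(Q,O \right)} = \left(314 + Q\right) \left(O + \frac{Q}{O}\right)$
$\left(2458339 + Y{\left(-151,-1379 \right)}\right) - 435391 = \left(2458339 + \frac{\left(-151\right)^{2} + 314 \left(-151\right) + \left(-1379\right)^{2} \left(314 - 151\right)}{-1379}\right) - 435391 = \left(2458339 - \frac{22801 - 47414 + 1901641 \cdot 163}{1379}\right) - 435391 = \left(2458339 - \frac{22801 - 47414 + 309967483}{1379}\right) - 435391 = \left(2458339 - \frac{309942870}{1379}\right) - 435391 = \frac{3080106611}{1379} - 435391 = \frac{2479702422}{1379}$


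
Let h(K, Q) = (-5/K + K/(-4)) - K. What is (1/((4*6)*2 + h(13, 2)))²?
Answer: 2704/2660161 ≈ 0.0010165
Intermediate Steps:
h(K, Q) = -5/K - 5*K/4 (h(K, Q) = (-5/K + K*(-¼)) - K = (-5/K - K/4) - K = -5/K - 5*K/4)
(1/((4*6)*2 + h(13, 2)))² = (1/((4*6)*2 + (-5/13 - 5/4*13)))² = (1/(24*2 + (-5*1/13 - 65/4)))² = (1/(48 + (-5/13 - 65/4)))² = (1/(48 - 865/52))² = (1/(1631/52))² = (52/1631)² = 2704/2660161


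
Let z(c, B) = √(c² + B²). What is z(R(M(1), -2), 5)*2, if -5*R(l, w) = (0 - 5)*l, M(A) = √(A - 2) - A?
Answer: 2*√(25 - 2*I) ≈ 10.008 - 0.39968*I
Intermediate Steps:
M(A) = √(-2 + A) - A
R(l, w) = l (R(l, w) = -(0 - 5)*l/5 = -(-1)*l = l)
z(c, B) = √(B² + c²)
z(R(M(1), -2), 5)*2 = √(5² + (√(-2 + 1) - 1*1)²)*2 = √(25 + (√(-1) - 1)²)*2 = √(25 + (I - 1)²)*2 = √(25 + (-1 + I)²)*2 = 2*√(25 + (-1 + I)²)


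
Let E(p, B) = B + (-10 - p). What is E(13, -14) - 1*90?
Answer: -127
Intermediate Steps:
E(p, B) = -10 + B - p
E(13, -14) - 1*90 = (-10 - 14 - 1*13) - 1*90 = (-10 - 14 - 13) - 90 = -37 - 90 = -127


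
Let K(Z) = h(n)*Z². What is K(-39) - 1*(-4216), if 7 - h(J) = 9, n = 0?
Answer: 1174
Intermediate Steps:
h(J) = -2 (h(J) = 7 - 1*9 = 7 - 9 = -2)
K(Z) = -2*Z²
K(-39) - 1*(-4216) = -2*(-39)² - 1*(-4216) = -2*1521 + 4216 = -3042 + 4216 = 1174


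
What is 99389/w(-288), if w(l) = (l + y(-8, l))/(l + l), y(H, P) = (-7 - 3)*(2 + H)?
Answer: 251088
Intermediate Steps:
y(H, P) = -20 - 10*H (y(H, P) = -10*(2 + H) = -20 - 10*H)
w(l) = (60 + l)/(2*l) (w(l) = (l + (-20 - 10*(-8)))/(l + l) = (l + (-20 + 80))/((2*l)) = (l + 60)*(1/(2*l)) = (60 + l)*(1/(2*l)) = (60 + l)/(2*l))
99389/w(-288) = 99389/(((1/2)*(60 - 288)/(-288))) = 99389/(((1/2)*(-1/288)*(-228))) = 99389/(19/48) = 99389*(48/19) = 251088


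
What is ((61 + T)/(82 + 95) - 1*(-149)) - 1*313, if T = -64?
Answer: -9677/59 ≈ -164.02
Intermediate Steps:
((61 + T)/(82 + 95) - 1*(-149)) - 1*313 = ((61 - 64)/(82 + 95) - 1*(-149)) - 1*313 = (-3/177 + 149) - 313 = (-3*1/177 + 149) - 313 = (-1/59 + 149) - 313 = 8790/59 - 313 = -9677/59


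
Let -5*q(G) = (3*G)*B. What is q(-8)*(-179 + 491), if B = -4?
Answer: -29952/5 ≈ -5990.4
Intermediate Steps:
q(G) = 12*G/5 (q(G) = -3*G*(-4)/5 = -(-12)*G/5 = 12*G/5)
q(-8)*(-179 + 491) = ((12/5)*(-8))*(-179 + 491) = -96/5*312 = -29952/5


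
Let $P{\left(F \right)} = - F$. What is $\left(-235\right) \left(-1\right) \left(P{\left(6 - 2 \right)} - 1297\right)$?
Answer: $-305735$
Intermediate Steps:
$\left(-235\right) \left(-1\right) \left(P{\left(6 - 2 \right)} - 1297\right) = \left(-235\right) \left(-1\right) \left(- (6 - 2) - 1297\right) = 235 \left(- (6 - 2) - 1297\right) = 235 \left(\left(-1\right) 4 - 1297\right) = 235 \left(-4 - 1297\right) = 235 \left(-1301\right) = -305735$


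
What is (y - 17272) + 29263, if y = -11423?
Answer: 568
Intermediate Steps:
(y - 17272) + 29263 = (-11423 - 17272) + 29263 = -28695 + 29263 = 568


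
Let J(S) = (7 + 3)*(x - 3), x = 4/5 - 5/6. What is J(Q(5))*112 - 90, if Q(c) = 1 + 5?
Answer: -10462/3 ≈ -3487.3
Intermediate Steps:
Q(c) = 6
x = -1/30 (x = 4*(⅕) - 5*⅙ = ⅘ - ⅚ = -1/30 ≈ -0.033333)
J(S) = -91/3 (J(S) = (7 + 3)*(-1/30 - 3) = 10*(-91/30) = -91/3)
J(Q(5))*112 - 90 = -91/3*112 - 90 = -10192/3 - 90 = -10462/3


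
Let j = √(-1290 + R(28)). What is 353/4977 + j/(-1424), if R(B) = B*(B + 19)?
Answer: 353/4977 - √26/1424 ≈ 0.067345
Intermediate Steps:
R(B) = B*(19 + B)
j = √26 (j = √(-1290 + 28*(19 + 28)) = √(-1290 + 28*47) = √(-1290 + 1316) = √26 ≈ 5.0990)
353/4977 + j/(-1424) = 353/4977 + √26/(-1424) = 353*(1/4977) + √26*(-1/1424) = 353/4977 - √26/1424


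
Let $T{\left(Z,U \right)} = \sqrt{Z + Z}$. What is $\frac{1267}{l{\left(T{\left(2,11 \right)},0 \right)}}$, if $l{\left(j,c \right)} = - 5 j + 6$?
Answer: $- \frac{1267}{4} \approx -316.75$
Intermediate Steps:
$T{\left(Z,U \right)} = \sqrt{2} \sqrt{Z}$ ($T{\left(Z,U \right)} = \sqrt{2 Z} = \sqrt{2} \sqrt{Z}$)
$l{\left(j,c \right)} = 6 - 5 j$
$\frac{1267}{l{\left(T{\left(2,11 \right)},0 \right)}} = \frac{1267}{6 - 5 \sqrt{2} \sqrt{2}} = \frac{1267}{6 - 10} = \frac{1267}{-4} = 1267 \left(- \frac{1}{4}\right) = - \frac{1267}{4}$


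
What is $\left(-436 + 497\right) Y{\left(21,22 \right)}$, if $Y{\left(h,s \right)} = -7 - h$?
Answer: $-1708$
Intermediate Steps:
$\left(-436 + 497\right) Y{\left(21,22 \right)} = \left(-436 + 497\right) \left(-7 - 21\right) = 61 \left(-7 - 21\right) = 61 \left(-28\right) = -1708$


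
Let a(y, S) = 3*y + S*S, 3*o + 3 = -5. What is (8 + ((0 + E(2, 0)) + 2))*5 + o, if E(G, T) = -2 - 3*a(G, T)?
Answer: -158/3 ≈ -52.667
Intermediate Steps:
o = -8/3 (o = -1 + (⅓)*(-5) = -1 - 5/3 = -8/3 ≈ -2.6667)
a(y, S) = S² + 3*y (a(y, S) = 3*y + S² = S² + 3*y)
E(G, T) = -2 - 9*G - 3*T² (E(G, T) = -2 - 3*(T² + 3*G) = -2 + (-9*G - 3*T²) = -2 - 9*G - 3*T²)
(8 + ((0 + E(2, 0)) + 2))*5 + o = (8 + ((0 + (-2 - 9*2 - 3*0²)) + 2))*5 - 8/3 = (8 + ((0 + (-2 - 18 - 3*0)) + 2))*5 - 8/3 = (8 + ((0 + (-2 - 18 + 0)) + 2))*5 - 8/3 = (8 + ((0 - 20) + 2))*5 - 8/3 = (8 + (-20 + 2))*5 - 8/3 = (8 - 18)*5 - 8/3 = -10*5 - 8/3 = -50 - 8/3 = -158/3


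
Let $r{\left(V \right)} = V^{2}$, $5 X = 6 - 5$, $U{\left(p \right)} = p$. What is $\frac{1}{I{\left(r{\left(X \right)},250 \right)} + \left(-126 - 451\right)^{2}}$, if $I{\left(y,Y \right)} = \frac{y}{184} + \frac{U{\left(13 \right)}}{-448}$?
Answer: $\frac{257600}{85762502981} \approx 3.0036 \cdot 10^{-6}$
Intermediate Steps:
$X = \frac{1}{5}$ ($X = \frac{6 - 5}{5} = \frac{1}{5} \cdot 1 = \frac{1}{5} \approx 0.2$)
$I{\left(y,Y \right)} = - \frac{13}{448} + \frac{y}{184}$ ($I{\left(y,Y \right)} = \frac{y}{184} + \frac{13}{-448} = y \frac{1}{184} + 13 \left(- \frac{1}{448}\right) = \frac{y}{184} - \frac{13}{448} = - \frac{13}{448} + \frac{y}{184}$)
$\frac{1}{I{\left(r{\left(X \right)},250 \right)} + \left(-126 - 451\right)^{2}} = \frac{1}{\left(- \frac{13}{448} + \frac{1}{184 \cdot 25}\right) + \left(-126 - 451\right)^{2}} = \frac{1}{\left(- \frac{13}{448} + \frac{1}{184} \cdot \frac{1}{25}\right) + \left(-577\right)^{2}} = \frac{1}{\left(- \frac{13}{448} + \frac{1}{4600}\right) + 332929} = \frac{1}{- \frac{7419}{257600} + 332929} = \frac{1}{\frac{85762502981}{257600}} = \frac{257600}{85762502981}$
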